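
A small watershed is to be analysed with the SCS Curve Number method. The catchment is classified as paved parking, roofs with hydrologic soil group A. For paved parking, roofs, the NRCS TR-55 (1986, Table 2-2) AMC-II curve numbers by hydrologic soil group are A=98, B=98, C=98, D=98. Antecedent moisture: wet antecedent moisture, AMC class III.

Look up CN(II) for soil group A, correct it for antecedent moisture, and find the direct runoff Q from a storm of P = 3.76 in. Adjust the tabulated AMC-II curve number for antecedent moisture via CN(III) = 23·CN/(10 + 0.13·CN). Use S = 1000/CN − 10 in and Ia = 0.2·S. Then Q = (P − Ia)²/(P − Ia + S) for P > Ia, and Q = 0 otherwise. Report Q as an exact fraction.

NRCS table: paved parking, roofs, soil group A → CN(II) = 98
Wet (AMC III): CN(III) = 23·98/(10 + 0.13·98) = 2254/(1137/50) = 112700/1137 ≈ 99.120
Retention S: 1000/CN − 10 with CN=99.120 → S = 100/1127 ≈ 0.089 in
Ia = 0.2S: 0.2·0.089 = 0.018 in (exactly 20/1127)
Since P=3.760 > Ia=0.018: effective rainfall P−Ia = 105438/28175 in
Q: (105438/28175)² ÷ (107938/28175) = 5558585922/1520576575 in (≈ 3.656 in)

Q = 5558585922/1520576575 in ≈ 3.656 in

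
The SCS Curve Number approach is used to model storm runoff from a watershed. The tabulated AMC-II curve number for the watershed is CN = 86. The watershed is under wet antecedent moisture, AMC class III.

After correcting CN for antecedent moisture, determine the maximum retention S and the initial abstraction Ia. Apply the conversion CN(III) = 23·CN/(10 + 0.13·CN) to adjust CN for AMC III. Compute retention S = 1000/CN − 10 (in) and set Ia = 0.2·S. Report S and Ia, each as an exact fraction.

S = 700/989 in ≈ 0.708 in; Ia = 140/989 in ≈ 0.142 in

Wet (AMC III): CN(III) = 23·86/(10 + 0.13·86) = 1978/(1059/50) = 98900/1059 ≈ 93.390
Max retention: S = 1000/(98900/1059) − 10 = 700/989 in (≈ 0.708 in)
Initial abstraction Ia = S/5 = (700/989)/5 = 140/989 ≈ 0.142 in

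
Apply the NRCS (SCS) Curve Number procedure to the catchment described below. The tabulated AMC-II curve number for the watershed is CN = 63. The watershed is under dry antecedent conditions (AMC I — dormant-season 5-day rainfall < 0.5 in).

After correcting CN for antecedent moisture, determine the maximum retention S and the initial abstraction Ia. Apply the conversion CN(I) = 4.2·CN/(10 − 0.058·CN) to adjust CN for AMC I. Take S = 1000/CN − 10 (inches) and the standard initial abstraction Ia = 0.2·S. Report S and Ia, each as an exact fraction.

S = 18500/1323 in ≈ 13.983 in; Ia = 3700/1323 in ≈ 2.797 in

Dry (AMC I): CN(I) = 4.2·63/(10 − 0.058·63) = (1323/5)/(3173/500) = 132300/3173 ≈ 41.696
S = 1000/(132300/3173) − 10 = 18500/1323 in ≈ 13.983 in
Ia = 0.2S: 0.2·13.983 = 2.797 in (exactly 3700/1323)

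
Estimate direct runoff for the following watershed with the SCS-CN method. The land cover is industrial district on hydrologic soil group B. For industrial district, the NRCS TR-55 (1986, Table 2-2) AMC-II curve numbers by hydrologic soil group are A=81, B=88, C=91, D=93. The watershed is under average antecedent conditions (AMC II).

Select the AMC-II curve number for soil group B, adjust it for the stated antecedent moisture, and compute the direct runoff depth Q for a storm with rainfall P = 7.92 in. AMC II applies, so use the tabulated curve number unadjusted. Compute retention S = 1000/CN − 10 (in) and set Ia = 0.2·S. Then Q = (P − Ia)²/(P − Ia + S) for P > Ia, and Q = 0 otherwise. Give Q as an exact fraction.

NRCS table: industrial district, soil group B → CN(II) = 88
CN(II) = 88; AMC II needs no correction.
Retention S: 1000/CN − 10 with CN=88.000 → S = 15/11 ≈ 1.364 in
Ia = 0.2·(15/11) = 3/11 in ≈ 0.273 in
Since P=7.920 > Ia=0.273: effective rainfall P−Ia = 2103/275 in
Q: (2103/275)² ÷ (2478/275) = 1474203/227150 in (≈ 6.490 in)

Q = 1474203/227150 in ≈ 6.490 in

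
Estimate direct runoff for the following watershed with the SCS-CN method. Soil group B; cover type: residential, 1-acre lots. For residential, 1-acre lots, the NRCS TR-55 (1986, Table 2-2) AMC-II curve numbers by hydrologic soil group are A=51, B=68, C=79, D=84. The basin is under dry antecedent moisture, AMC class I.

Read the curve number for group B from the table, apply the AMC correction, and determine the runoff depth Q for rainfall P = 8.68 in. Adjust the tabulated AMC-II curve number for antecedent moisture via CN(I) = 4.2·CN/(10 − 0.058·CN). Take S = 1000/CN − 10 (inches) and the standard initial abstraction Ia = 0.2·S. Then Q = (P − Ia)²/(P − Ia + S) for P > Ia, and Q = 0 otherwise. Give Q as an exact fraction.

Q = 3302685961/1405410825 in ≈ 2.350 in

NRCS table: residential, 1-acre lots, soil group B → CN(II) = 68
Adjust CN=68 to AMC I: 4.2·68/(10 − 0.058·68) → (1428/5) ÷ (757/125) = 35700/757 ≈ 47.160
S = 1000/(35700/757) − 10 = 4000/357 in ≈ 11.204 in
Ia = 0.2S: 0.2·11.204 = 2.241 in (exactly 800/357)
Since P=8.680 > Ia=2.241: effective rainfall P−Ia = 57469/8925 in
Runoff Q = (P−Ia)²/(P−Ia+S) = (6.439)²/(6.439+11.204) = 3302685961/1405410825 ≈ 2.350 in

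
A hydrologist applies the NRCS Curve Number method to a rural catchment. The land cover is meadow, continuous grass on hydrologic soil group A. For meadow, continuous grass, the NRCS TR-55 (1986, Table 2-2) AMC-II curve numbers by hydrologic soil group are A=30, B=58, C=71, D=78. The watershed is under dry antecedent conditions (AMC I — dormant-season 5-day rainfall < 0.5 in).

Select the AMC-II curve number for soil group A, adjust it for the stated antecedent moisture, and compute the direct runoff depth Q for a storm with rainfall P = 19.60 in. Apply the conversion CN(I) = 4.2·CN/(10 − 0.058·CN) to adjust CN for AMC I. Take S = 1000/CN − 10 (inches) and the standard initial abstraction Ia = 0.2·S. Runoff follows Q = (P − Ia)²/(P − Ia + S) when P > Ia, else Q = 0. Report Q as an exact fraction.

NRCS table: meadow, continuous grass, soil group A → CN(II) = 30
CN(I) from CN(II)=30: (4.2·30)/(10 − 0.058·30) = 900/59 ≈ 15.254
Retention S: 1000/CN − 10 with CN=15.254 → S = 500/9 ≈ 55.556 in
Initial abstraction Ia = S/5 = (500/9)/5 = 100/9 ≈ 11.111 in
P − Ia = 19.600 − 11.111 = 382/45 ≈ 8.489 in (> 0, runoff occurs)
Runoff Q = (P−Ia)²/(P−Ia+S) = (8.489)²/(8.489+55.556) = 72962/64845 ≈ 1.125 in

Q = 72962/64845 in ≈ 1.125 in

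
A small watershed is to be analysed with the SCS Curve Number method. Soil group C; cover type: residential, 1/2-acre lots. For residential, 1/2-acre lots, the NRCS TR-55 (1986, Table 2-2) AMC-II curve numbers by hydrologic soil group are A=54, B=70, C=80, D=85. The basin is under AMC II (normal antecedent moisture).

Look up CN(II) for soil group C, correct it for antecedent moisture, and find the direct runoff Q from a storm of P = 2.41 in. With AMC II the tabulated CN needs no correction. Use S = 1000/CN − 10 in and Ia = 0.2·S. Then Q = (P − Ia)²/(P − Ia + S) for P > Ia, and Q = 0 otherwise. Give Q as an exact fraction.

Q = 36481/44100 in ≈ 0.827 in

NRCS table: residential, 1/2-acre lots, soil group C → CN(II) = 80
Average conditions: CN = 80 (no AMC adjustment).
S = 1000/80 − 10 = 5/2 in ≈ 2.500 in
Ia = 0.2·(5/2) = 1/2 in ≈ 0.500 in
P − Ia = 2.410 − 0.500 = 191/100 ≈ 1.910 in (> 0, runoff occurs)
Runoff Q = (P−Ia)²/(P−Ia+S) = (1.910)²/(1.910+2.500) = 36481/44100 ≈ 0.827 in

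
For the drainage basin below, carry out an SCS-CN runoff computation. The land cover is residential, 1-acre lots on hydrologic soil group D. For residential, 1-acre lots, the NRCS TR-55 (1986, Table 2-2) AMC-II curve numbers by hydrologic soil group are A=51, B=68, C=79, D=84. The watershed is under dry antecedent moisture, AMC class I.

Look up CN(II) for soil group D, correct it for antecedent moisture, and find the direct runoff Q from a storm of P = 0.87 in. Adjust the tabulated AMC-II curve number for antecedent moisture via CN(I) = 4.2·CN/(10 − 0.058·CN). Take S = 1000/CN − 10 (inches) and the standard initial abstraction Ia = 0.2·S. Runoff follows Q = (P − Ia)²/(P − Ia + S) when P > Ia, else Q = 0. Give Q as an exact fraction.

Q = 0 in ≈ 0.000 in

NRCS table: residential, 1-acre lots, soil group D → CN(II) = 84
CN(I) from CN(II)=84: (4.2·84)/(10 − 0.058·84) = 44100/641 ≈ 68.799
Max retention: S = 1000/(44100/641) − 10 = 2000/441 in (≈ 4.535 in)
Ia = 0.2S: 0.2·4.535 = 0.907 in (exactly 400/441)
P = 0.870 ≤ Ia = 0.907 in: entire storm abstracted, Q = 0.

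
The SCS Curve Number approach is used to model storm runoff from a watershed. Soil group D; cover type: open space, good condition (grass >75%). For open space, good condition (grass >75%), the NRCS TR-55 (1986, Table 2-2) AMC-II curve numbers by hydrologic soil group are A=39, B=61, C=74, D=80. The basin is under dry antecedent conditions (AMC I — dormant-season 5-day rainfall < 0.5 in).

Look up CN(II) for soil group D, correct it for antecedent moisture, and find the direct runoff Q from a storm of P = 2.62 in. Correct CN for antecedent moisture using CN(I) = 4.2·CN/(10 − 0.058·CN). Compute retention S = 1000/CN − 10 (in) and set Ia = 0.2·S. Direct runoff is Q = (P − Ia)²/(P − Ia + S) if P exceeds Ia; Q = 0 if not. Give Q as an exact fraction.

Q = 2253001/8138550 in ≈ 0.277 in

NRCS table: open space, good condition (grass >75%), soil group D → CN(II) = 80
Adjust CN=80 to AMC I: 4.2·80/(10 − 0.058·80) → 336 ÷ (134/25) = 4200/67 ≈ 62.687
Max retention: S = 1000/(4200/67) − 10 = 125/21 in (≈ 5.952 in)
Ia = 0.2·(125/21) = 25/21 in ≈ 1.190 in
Excess rainfall: 2.620 − 1.190 = 1.430 in; P > Ia so Q > 0
Q = (1501/1050)²/((1501/1050) + 125/21) = (2253001/1102500)/(7751/1050) = 2253001/8138550 in ≈ 0.277 in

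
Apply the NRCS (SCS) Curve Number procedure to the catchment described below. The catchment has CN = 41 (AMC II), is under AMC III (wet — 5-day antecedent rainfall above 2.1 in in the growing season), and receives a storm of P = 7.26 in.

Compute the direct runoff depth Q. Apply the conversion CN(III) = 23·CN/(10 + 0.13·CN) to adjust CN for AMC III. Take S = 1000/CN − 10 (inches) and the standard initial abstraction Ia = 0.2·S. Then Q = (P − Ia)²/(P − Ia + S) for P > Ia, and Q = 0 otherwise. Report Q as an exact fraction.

Adjust CN=41 to AMC III: 23·41/(10 + 0.13·41) → 943 ÷ (1533/100) = 94300/1533 ≈ 61.513
Max retention: S = 1000/(94300/1533) − 10 = 5900/943 in (≈ 6.257 in)
Initial abstraction Ia = S/5 = (5900/943)/5 = 1180/943 ≈ 1.251 in
P − Ia = 7.260 − 1.251 = 283309/47150 ≈ 6.009 in (> 0, runoff occurs)
Runoff Q = (P−Ia)²/(P−Ia+S) = (6.009)²/(6.009+6.257) = 80263989481/27267269350 ≈ 2.944 in

Q = 80263989481/27267269350 in ≈ 2.944 in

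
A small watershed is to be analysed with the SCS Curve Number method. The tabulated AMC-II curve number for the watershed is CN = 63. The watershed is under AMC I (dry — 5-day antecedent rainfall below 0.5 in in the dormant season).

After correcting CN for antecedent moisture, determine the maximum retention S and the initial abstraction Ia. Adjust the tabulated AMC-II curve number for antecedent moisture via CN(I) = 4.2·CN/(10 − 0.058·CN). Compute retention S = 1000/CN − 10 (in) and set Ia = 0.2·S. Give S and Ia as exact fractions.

S = 18500/1323 in ≈ 13.983 in; Ia = 3700/1323 in ≈ 2.797 in

Dry (AMC I): CN(I) = 4.2·63/(10 − 0.058·63) = (1323/5)/(3173/500) = 132300/3173 ≈ 41.696
S = 1000/(132300/3173) − 10 = 18500/1323 in ≈ 13.983 in
Ia = 0.2S: 0.2·13.983 = 2.797 in (exactly 3700/1323)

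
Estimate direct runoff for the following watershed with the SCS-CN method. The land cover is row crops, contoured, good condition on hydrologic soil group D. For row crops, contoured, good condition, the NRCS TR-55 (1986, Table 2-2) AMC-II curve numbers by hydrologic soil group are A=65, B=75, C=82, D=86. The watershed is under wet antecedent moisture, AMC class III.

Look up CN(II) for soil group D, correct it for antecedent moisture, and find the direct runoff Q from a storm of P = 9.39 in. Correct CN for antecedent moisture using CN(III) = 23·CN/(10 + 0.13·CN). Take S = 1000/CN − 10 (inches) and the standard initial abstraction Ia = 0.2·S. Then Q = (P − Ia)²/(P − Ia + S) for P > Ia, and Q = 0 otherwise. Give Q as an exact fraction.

NRCS table: row crops, contoured, good condition, soil group D → CN(II) = 86
Wet (AMC III): CN(III) = 23·86/(10 + 0.13·86) = 1978/(1059/50) = 98900/1059 ≈ 93.390
Max retention: S = 1000/(98900/1059) − 10 = 700/989 in (≈ 0.708 in)
Ia = 0.2·(700/989) = 140/989 in ≈ 0.142 in
P − Ia = 9.390 − 0.142 = 914671/98900 ≈ 9.248 in (> 0, runoff occurs)
Runoff Q = (P−Ia)²/(P−Ia+S) = (9.248)²/(9.248+0.708) = 836623038241/97383961900 ≈ 8.591 in

Q = 836623038241/97383961900 in ≈ 8.591 in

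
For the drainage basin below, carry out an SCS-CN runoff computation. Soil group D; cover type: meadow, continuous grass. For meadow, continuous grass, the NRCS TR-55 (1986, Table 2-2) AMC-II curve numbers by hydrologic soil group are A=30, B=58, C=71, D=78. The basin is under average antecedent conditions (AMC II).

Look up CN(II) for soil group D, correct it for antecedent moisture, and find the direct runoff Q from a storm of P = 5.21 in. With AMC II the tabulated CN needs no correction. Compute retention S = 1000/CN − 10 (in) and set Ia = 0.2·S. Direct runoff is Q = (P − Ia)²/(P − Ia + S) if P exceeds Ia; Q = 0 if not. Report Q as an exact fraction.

NRCS table: meadow, continuous grass, soil group D → CN(II) = 78
CN(II) = 78; AMC II needs no correction.
Retention S: 1000/CN − 10 with CN=78.000 → S = 110/39 ≈ 2.821 in
Ia = 0.2·(110/39) = 22/39 in ≈ 0.564 in
Since P=5.210 > Ia=0.564: effective rainfall P−Ia = 18119/3900 in
Q: (18119/3900)² ÷ (29119/3900) = 328298161/113564100 in (≈ 2.891 in)

Q = 328298161/113564100 in ≈ 2.891 in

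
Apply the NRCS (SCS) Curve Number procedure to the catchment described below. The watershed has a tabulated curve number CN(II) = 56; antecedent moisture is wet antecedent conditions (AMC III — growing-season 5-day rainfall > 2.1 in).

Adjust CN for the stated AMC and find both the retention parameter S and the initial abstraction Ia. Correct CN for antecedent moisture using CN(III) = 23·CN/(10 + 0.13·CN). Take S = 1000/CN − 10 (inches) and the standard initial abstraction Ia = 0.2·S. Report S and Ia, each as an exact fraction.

S = 550/161 in ≈ 3.416 in; Ia = 110/161 in ≈ 0.683 in

Wet (AMC III): CN(III) = 23·56/(10 + 0.13·56) = 1288/(432/25) = 4025/54 ≈ 74.537
Retention S: 1000/CN − 10 with CN=74.537 → S = 550/161 ≈ 3.416 in
Ia = 0.2·(550/161) = 110/161 in ≈ 0.683 in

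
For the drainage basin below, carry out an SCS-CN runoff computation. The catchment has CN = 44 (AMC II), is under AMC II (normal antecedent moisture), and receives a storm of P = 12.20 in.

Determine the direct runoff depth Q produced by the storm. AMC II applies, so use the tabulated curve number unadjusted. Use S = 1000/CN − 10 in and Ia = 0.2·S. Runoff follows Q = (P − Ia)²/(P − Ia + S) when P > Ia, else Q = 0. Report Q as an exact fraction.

CN(II) = 44; AMC II needs no correction.
Retention S: 1000/CN − 10 with CN=44.000 → S = 140/11 ≈ 12.727 in
Initial abstraction Ia = S/5 = (140/11)/5 = 28/11 ≈ 2.545 in
P − Ia = 12.200 − 2.545 = 531/55 ≈ 9.655 in (> 0, runoff occurs)
Q = (531/55)²/((531/55) + 140/11) = (281961/3025)/(1231/55) = 281961/67705 in ≈ 4.165 in

Q = 281961/67705 in ≈ 4.165 in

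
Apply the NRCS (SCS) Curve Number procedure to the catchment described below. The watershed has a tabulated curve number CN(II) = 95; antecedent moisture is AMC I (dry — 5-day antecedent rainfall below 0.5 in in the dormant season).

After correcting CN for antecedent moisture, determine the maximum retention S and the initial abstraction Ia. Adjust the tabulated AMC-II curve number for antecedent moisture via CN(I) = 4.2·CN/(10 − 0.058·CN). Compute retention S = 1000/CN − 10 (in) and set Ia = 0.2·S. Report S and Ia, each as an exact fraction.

S = 500/399 in ≈ 1.253 in; Ia = 100/399 in ≈ 0.251 in

Dry (AMC I): CN(I) = 4.2·95/(10 − 0.058·95) = 399/(449/100) = 39900/449 ≈ 88.864
Retention S: 1000/CN − 10 with CN=88.864 → S = 500/399 ≈ 1.253 in
Ia = 0.2S: 0.2·1.253 = 0.251 in (exactly 100/399)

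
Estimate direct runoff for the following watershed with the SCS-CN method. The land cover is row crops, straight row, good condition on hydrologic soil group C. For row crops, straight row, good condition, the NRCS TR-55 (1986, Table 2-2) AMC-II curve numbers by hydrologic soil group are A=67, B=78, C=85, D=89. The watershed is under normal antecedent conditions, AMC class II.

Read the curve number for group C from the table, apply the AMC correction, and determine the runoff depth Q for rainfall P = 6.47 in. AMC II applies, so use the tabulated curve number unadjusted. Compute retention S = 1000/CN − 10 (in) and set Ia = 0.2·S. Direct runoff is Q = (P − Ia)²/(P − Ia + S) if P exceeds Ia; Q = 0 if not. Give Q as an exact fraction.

NRCS table: row crops, straight row, good condition, soil group C → CN(II) = 85
AMC II — tabulated CN = 85 applies directly.
Retention S: 1000/CN − 10 with CN=85.000 → S = 30/17 ≈ 1.765 in
Ia = 0.2·(30/17) = 6/17 in ≈ 0.353 in
P − Ia = 6.470 − 0.353 = 10399/1700 ≈ 6.117 in (> 0, runoff occurs)
Q: (10399/1700)² ÷ (13399/1700) = 108139201/22778300 in (≈ 4.747 in)

Q = 108139201/22778300 in ≈ 4.747 in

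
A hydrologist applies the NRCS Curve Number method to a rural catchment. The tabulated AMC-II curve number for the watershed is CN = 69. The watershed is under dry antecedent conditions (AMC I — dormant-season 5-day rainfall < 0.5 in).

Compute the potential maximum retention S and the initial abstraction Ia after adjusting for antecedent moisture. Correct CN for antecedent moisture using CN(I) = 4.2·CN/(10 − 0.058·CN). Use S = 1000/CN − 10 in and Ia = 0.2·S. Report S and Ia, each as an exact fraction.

S = 15500/1449 in ≈ 10.697 in; Ia = 3100/1449 in ≈ 2.139 in

Adjust CN=69 to AMC I: 4.2·69/(10 − 0.058·69) → (1449/5) ÷ (2999/500) = 144900/2999 ≈ 48.316
S = 1000/(144900/2999) − 10 = 15500/1449 in ≈ 10.697 in
Ia = 0.2S: 0.2·10.697 = 2.139 in (exactly 3100/1449)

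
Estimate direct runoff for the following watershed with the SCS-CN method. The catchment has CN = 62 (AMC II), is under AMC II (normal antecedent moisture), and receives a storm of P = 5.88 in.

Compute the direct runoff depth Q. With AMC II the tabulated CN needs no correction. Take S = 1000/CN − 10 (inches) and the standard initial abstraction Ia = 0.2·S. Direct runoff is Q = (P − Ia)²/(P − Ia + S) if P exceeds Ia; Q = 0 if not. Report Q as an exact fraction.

Q = 13010449/6476675 in ≈ 2.009 in

Average conditions: CN = 62 (no AMC adjustment).
Max retention: S = 1000/62 − 10 = 190/31 in (≈ 6.129 in)
Ia = 0.2S: 0.2·6.129 = 1.226 in (exactly 38/31)
P − Ia = 5.880 − 1.226 = 3607/775 ≈ 4.654 in (> 0, runoff occurs)
Runoff Q = (P−Ia)²/(P−Ia+S) = (4.654)²/(4.654+6.129) = 13010449/6476675 ≈ 2.009 in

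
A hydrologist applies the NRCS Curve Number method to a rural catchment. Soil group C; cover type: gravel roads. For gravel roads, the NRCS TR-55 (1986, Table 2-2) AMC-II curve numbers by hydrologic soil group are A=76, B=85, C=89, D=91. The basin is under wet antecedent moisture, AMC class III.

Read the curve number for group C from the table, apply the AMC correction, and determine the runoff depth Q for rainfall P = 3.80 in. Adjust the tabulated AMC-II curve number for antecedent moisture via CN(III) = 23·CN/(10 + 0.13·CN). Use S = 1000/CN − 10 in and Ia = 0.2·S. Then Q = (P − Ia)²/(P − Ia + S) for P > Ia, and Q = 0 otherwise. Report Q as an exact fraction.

Q = 1428310849/443103855 in ≈ 3.223 in

NRCS table: gravel roads, soil group C → CN(II) = 89
CN(III) from CN(II)=89: (23·89)/(10 + 0.13·89) = 204700/2157 ≈ 94.900
Max retention: S = 1000/(204700/2157) − 10 = 1100/2047 in (≈ 0.537 in)
Ia = 0.2S: 0.2·0.537 = 0.107 in (exactly 220/2047)
Excess rainfall: 3.800 − 0.107 = 3.693 in; P > Ia so Q > 0
Q = (37793/10235)²/((37793/10235) + 1100/2047) = (1428310849/104755225)/(43293/10235) = 1428310849/443103855 in ≈ 3.223 in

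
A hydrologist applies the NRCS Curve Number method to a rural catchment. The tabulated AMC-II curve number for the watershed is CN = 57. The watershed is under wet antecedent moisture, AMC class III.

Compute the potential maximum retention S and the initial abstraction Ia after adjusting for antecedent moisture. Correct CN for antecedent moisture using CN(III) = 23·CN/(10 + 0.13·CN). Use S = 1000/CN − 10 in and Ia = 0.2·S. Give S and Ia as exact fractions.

S = 4300/1311 in ≈ 3.280 in; Ia = 860/1311 in ≈ 0.656 in

Wet (AMC III): CN(III) = 23·57/(10 + 0.13·57) = 1311/(1741/100) = 131100/1741 ≈ 75.302
S = 1000/(131100/1741) − 10 = 4300/1311 in ≈ 3.280 in
Ia = 0.2·(4300/1311) = 860/1311 in ≈ 0.656 in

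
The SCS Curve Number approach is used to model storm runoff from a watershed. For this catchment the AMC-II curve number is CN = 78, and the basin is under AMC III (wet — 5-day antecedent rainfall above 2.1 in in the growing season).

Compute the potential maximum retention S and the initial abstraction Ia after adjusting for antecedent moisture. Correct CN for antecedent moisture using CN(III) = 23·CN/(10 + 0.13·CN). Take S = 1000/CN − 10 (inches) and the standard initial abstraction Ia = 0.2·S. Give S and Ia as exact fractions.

S = 1100/897 in ≈ 1.226 in; Ia = 220/897 in ≈ 0.245 in

Wet (AMC III): CN(III) = 23·78/(10 + 0.13·78) = 1794/(1007/50) = 89700/1007 ≈ 89.076
S = 1000/(89700/1007) − 10 = 1100/897 in ≈ 1.226 in
Ia = 0.2S: 0.2·1.226 = 0.245 in (exactly 220/897)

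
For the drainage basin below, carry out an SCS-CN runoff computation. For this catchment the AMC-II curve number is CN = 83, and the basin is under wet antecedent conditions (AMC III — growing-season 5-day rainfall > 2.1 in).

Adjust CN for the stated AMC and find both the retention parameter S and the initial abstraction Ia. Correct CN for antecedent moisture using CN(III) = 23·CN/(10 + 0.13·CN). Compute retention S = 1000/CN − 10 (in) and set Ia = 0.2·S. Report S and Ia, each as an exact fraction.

S = 1700/1909 in ≈ 0.891 in; Ia = 340/1909 in ≈ 0.178 in

Wet (AMC III): CN(III) = 23·83/(10 + 0.13·83) = 1909/(2079/100) = 190900/2079 ≈ 91.823
Max retention: S = 1000/(190900/2079) − 10 = 1700/1909 in (≈ 0.891 in)
Initial abstraction Ia = S/5 = (1700/1909)/5 = 340/1909 ≈ 0.178 in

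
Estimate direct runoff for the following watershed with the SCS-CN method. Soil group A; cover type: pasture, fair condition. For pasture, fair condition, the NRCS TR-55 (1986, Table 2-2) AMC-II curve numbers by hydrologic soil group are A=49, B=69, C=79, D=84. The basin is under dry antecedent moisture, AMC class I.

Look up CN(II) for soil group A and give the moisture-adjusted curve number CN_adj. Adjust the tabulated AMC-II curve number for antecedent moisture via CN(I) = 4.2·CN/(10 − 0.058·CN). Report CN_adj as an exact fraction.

CN_adj = 34300/1193 ≈ 28.751

NRCS table: pasture, fair condition, soil group A → CN(II) = 49
Adjust CN=49 to AMC I: 4.2·49/(10 − 0.058·49) → (1029/5) ÷ (3579/500) = 34300/1193 ≈ 28.751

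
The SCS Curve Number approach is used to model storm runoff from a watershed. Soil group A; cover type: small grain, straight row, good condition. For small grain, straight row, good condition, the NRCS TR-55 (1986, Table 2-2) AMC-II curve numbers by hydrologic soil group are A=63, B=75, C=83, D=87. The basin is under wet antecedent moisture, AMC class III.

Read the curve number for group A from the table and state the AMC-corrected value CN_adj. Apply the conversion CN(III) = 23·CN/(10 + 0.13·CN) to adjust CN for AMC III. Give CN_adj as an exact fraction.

NRCS table: small grain, straight row, good condition, soil group A → CN(II) = 63
Adjust CN=63 to AMC III: 23·63/(10 + 0.13·63) → 1449 ÷ (1819/100) = 144900/1819 ≈ 79.659

CN_adj = 144900/1819 ≈ 79.659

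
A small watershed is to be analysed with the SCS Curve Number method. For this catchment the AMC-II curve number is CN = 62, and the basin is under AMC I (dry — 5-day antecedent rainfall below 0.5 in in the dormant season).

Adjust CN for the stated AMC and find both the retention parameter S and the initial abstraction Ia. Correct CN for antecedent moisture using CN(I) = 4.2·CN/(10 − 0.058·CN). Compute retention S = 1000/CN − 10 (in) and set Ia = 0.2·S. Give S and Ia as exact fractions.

S = 9500/651 in ≈ 14.593 in; Ia = 1900/651 in ≈ 2.919 in

Adjust CN=62 to AMC I: 4.2·62/(10 − 0.058·62) → (1302/5) ÷ (1601/250) = 65100/1601 ≈ 40.662
Max retention: S = 1000/(65100/1601) − 10 = 9500/651 in (≈ 14.593 in)
Ia = 0.2·(9500/651) = 1900/651 in ≈ 2.919 in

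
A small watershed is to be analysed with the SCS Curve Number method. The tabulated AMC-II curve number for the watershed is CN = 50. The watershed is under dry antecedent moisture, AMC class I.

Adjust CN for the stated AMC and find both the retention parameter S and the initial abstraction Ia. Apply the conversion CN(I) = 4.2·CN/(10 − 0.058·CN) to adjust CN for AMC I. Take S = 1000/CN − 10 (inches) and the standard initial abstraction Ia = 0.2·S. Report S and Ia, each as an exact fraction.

Adjust CN=50 to AMC I: 4.2·50/(10 − 0.058·50) → 210 ÷ (71/10) = 2100/71 ≈ 29.577
Retention S: 1000/CN − 10 with CN=29.577 → S = 500/21 ≈ 23.810 in
Ia = 0.2S: 0.2·23.810 = 4.762 in (exactly 100/21)

S = 500/21 in ≈ 23.810 in; Ia = 100/21 in ≈ 4.762 in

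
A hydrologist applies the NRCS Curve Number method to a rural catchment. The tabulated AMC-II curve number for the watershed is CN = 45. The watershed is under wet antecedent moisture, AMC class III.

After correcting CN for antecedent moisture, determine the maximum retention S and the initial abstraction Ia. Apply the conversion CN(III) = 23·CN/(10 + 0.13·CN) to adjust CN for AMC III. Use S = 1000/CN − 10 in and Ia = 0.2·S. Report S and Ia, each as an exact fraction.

CN(III) from CN(II)=45: (23·45)/(10 + 0.13·45) = 20700/317 ≈ 65.300
Max retention: S = 1000/(20700/317) − 10 = 1100/207 in (≈ 5.314 in)
Ia = 0.2·(1100/207) = 220/207 in ≈ 1.063 in

S = 1100/207 in ≈ 5.314 in; Ia = 220/207 in ≈ 1.063 in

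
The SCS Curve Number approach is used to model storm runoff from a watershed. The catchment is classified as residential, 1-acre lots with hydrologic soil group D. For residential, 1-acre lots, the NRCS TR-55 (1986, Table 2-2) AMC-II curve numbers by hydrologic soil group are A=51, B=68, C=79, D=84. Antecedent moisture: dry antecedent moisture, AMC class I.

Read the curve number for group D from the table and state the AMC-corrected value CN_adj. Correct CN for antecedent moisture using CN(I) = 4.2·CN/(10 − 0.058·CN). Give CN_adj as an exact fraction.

NRCS table: residential, 1-acre lots, soil group D → CN(II) = 84
CN(I) from CN(II)=84: (4.2·84)/(10 − 0.058·84) = 44100/641 ≈ 68.799

CN_adj = 44100/641 ≈ 68.799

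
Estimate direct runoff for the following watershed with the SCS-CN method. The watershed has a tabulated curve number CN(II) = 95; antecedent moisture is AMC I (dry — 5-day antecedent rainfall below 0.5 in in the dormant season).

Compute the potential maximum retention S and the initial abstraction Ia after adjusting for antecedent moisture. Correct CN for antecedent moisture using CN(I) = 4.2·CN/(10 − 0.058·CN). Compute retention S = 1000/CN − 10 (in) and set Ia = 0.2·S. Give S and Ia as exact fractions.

S = 500/399 in ≈ 1.253 in; Ia = 100/399 in ≈ 0.251 in

CN(I) from CN(II)=95: (4.2·95)/(10 − 0.058·95) = 39900/449 ≈ 88.864
Max retention: S = 1000/(39900/449) − 10 = 500/399 in (≈ 1.253 in)
Initial abstraction Ia = S/5 = (500/399)/5 = 100/399 ≈ 0.251 in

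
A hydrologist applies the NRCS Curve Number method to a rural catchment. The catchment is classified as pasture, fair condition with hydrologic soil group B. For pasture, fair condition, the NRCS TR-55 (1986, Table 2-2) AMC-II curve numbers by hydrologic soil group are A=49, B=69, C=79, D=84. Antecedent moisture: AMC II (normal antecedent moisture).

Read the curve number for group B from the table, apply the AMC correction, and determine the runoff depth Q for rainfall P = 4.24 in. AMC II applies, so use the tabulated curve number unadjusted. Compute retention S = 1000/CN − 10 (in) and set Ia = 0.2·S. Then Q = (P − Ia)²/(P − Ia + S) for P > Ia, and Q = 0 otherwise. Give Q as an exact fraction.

NRCS table: pasture, fair condition, soil group B → CN(II) = 69
Average conditions: CN = 69 (no AMC adjustment).
S = 1000/69 − 10 = 310/69 in ≈ 4.493 in
Ia = 0.2S: 0.2·4.493 = 0.899 in (exactly 62/69)
Excess rainfall: 4.240 − 0.899 = 3.341 in; P > Ia so Q > 0
Q = (5764/1725)²/((5764/1725) + 310/69) = (33223696/2975625)/(13514/1725) = 16611848/11655825 in ≈ 1.425 in

Q = 16611848/11655825 in ≈ 1.425 in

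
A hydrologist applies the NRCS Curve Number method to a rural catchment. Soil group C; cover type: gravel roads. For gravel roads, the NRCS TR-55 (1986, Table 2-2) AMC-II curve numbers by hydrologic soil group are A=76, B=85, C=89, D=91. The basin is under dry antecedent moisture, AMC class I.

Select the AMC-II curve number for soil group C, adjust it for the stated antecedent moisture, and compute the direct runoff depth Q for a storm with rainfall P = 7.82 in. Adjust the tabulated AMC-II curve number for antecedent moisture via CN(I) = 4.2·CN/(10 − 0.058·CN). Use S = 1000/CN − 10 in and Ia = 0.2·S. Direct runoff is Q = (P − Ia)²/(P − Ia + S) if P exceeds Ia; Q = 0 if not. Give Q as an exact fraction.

Q = 456677256841/88850297550 in ≈ 5.140 in

NRCS table: gravel roads, soil group C → CN(II) = 89
Adjust CN=89 to AMC I: 4.2·89/(10 − 0.058·89) → (1869/5) ÷ (2419/500) = 186900/2419 ≈ 77.263
Retention S: 1000/CN − 10 with CN=77.263 → S = 5500/1869 ≈ 2.943 in
Initial abstraction Ia = S/5 = (5500/1869)/5 = 1100/1869 ≈ 0.589 in
Since P=7.820 > Ia=0.589: effective rainfall P−Ia = 675779/93450 in
Q = (675779/93450)²/((675779/93450) + 5500/1869) = (456677256841/8732902500)/(950779/93450) = 456677256841/88850297550 in ≈ 5.140 in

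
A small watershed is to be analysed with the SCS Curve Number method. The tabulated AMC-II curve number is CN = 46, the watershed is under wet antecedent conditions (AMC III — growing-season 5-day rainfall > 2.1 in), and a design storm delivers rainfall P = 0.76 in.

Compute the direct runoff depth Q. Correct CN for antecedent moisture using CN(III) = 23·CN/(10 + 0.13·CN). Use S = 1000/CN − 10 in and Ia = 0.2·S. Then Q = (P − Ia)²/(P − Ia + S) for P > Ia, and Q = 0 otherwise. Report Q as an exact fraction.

Adjust CN=46 to AMC III: 23·46/(10 + 0.13·46) → 1058 ÷ (799/50) = 52900/799 ≈ 66.208
S = 1000/(52900/799) − 10 = 2700/529 in ≈ 5.104 in
Ia = 0.2·(2700/529) = 540/529 in ≈ 1.021 in
P = 0.760 ≤ Ia = 1.021 in: entire storm abstracted, Q = 0.

Q = 0 in ≈ 0.000 in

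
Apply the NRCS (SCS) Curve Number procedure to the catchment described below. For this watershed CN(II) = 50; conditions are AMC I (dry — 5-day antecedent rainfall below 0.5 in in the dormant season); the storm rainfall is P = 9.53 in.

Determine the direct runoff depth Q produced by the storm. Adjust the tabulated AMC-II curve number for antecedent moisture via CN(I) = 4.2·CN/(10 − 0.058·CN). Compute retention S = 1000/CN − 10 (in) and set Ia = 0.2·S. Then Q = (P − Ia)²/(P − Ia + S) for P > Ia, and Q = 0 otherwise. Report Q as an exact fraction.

Q = 100260169/126027300 in ≈ 0.796 in

CN(I) from CN(II)=50: (4.2·50)/(10 − 0.058·50) = 2100/71 ≈ 29.577
S = 1000/(2100/71) − 10 = 500/21 in ≈ 23.810 in
Ia = 0.2S: 0.2·23.810 = 4.762 in (exactly 100/21)
Excess rainfall: 9.530 − 4.762 = 4.768 in; P > Ia so Q > 0
Q = (10013/2100)²/((10013/2100) + 500/21) = (100260169/4410000)/(60013/2100) = 100260169/126027300 in ≈ 0.796 in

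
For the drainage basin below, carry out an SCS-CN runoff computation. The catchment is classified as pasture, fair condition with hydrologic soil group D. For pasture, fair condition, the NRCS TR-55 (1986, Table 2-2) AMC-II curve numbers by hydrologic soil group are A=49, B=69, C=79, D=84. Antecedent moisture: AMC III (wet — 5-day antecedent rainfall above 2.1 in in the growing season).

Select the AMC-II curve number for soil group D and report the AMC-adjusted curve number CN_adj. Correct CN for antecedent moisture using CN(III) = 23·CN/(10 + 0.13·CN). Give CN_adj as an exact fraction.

CN_adj = 48300/523 ≈ 92.352

NRCS table: pasture, fair condition, soil group D → CN(II) = 84
Wet (AMC III): CN(III) = 23·84/(10 + 0.13·84) = 1932/(523/25) = 48300/523 ≈ 92.352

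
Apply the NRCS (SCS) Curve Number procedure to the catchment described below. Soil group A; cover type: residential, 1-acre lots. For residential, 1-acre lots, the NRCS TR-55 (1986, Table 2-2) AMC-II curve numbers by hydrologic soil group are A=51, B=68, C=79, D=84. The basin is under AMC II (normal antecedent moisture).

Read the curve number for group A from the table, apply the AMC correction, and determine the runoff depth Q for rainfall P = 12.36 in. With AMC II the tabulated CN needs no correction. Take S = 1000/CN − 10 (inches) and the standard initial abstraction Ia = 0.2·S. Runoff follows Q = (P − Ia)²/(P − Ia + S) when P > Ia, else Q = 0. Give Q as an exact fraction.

Q = 177129481/32587725 in ≈ 5.435 in

NRCS table: residential, 1-acre lots, soil group A → CN(II) = 51
Average conditions: CN = 51 (no AMC adjustment).
S = 1000/51 − 10 = 490/51 in ≈ 9.608 in
Ia = 0.2·(490/51) = 98/51 in ≈ 1.922 in
Since P=12.360 > Ia=1.922: effective rainfall P−Ia = 13309/1275 in
Runoff Q = (P−Ia)²/(P−Ia+S) = (10.438)²/(10.438+9.608) = 177129481/32587725 ≈ 5.435 in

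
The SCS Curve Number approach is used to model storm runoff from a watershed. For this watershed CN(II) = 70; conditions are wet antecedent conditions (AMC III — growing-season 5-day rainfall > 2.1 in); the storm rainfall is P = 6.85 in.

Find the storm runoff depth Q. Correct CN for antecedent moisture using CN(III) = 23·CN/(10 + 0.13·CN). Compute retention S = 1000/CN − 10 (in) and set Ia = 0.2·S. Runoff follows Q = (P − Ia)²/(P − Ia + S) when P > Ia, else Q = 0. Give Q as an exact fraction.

CN(III) from CN(II)=70: (23·70)/(10 + 0.13·70) = 16100/191 ≈ 84.293
Retention S: 1000/CN − 10 with CN=84.293 → S = 300/161 ≈ 1.863 in
Initial abstraction Ia = S/5 = (300/161)/5 = 60/161 ≈ 0.373 in
Excess rainfall: 6.850 − 0.373 = 6.477 in; P > Ia so Q > 0
Q = (20857/3220)²/((20857/3220) + 300/161) = (435014449/10368400)/(26857/3220) = 435014449/86479540 in ≈ 5.030 in

Q = 435014449/86479540 in ≈ 5.030 in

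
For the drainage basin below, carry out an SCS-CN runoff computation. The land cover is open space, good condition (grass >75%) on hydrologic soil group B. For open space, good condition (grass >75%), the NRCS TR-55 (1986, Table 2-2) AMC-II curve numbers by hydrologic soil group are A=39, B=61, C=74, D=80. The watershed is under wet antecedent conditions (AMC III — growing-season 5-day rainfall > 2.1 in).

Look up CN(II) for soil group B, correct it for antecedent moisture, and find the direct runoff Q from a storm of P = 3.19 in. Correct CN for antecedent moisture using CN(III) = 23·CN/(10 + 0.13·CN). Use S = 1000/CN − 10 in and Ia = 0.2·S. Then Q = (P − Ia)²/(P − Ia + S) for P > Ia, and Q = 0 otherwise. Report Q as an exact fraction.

Q = 136572376249/106565847100 in ≈ 1.282 in

NRCS table: open space, good condition (grass >75%), soil group B → CN(II) = 61
CN(III) from CN(II)=61: (23·61)/(10 + 0.13·61) = 140300/1793 ≈ 78.249
Retention S: 1000/CN − 10 with CN=78.249 → S = 3900/1403 ≈ 2.780 in
Ia = 0.2S: 0.2·2.780 = 0.556 in (exactly 780/1403)
Since P=3.190 > Ia=0.556: effective rainfall P−Ia = 369557/140300 in
Runoff Q = (P−Ia)²/(P−Ia+S) = (2.634)²/(2.634+2.780) = 136572376249/106565847100 ≈ 1.282 in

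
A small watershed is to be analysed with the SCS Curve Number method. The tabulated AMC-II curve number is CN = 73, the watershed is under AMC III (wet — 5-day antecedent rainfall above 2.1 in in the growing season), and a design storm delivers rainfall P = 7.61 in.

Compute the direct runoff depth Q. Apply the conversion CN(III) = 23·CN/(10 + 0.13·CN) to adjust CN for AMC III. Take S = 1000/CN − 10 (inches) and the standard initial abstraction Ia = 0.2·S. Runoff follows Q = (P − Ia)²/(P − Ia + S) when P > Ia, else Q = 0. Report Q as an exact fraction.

Q = 1497488190961/250795420100 in ≈ 5.971 in

Wet (AMC III): CN(III) = 23·73/(10 + 0.13·73) = 1679/(1949/100) = 167900/1949 ≈ 86.147
S = 1000/(167900/1949) − 10 = 2700/1679 in ≈ 1.608 in
Ia = 0.2·(2700/1679) = 540/1679 in ≈ 0.322 in
Excess rainfall: 7.610 − 0.322 = 7.288 in; P > Ia so Q > 0
Q = (1223719/167900)²/((1223719/167900) + 2700/1679) = (1497488190961/28190410000)/(1493719/167900) = 1497488190961/250795420100 in ≈ 5.971 in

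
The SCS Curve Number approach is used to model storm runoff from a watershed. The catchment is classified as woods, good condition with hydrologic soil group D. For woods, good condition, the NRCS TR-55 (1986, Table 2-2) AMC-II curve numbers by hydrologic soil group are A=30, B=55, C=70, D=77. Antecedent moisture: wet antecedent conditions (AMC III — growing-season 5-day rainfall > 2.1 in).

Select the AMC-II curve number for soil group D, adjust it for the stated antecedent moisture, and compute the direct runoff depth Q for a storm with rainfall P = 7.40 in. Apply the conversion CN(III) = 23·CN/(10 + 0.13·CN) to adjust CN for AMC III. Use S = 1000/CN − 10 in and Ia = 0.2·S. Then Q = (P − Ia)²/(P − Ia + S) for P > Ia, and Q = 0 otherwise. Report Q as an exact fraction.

Q = 7557001/1250865 in ≈ 6.041 in

NRCS table: woods, good condition, soil group D → CN(II) = 77
Wet (AMC III): CN(III) = 23·77/(10 + 0.13·77) = 1771/(2001/100) = 7700/87 ≈ 88.506
Max retention: S = 1000/(7700/87) − 10 = 100/77 in (≈ 1.299 in)
Ia = 0.2S: 0.2·1.299 = 0.260 in (exactly 20/77)
Excess rainfall: 7.400 − 0.260 = 7.140 in; P > Ia so Q > 0
Q = (2749/385)²/((2749/385) + 100/77) = (7557001/148225)/(3249/385) = 7557001/1250865 in ≈ 6.041 in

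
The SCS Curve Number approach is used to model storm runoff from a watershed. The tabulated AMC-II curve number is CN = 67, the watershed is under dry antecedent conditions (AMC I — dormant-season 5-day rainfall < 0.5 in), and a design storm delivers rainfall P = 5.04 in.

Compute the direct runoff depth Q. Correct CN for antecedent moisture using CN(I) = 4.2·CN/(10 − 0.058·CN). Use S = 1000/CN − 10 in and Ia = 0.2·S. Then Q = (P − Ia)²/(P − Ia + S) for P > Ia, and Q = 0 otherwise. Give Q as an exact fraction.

Adjust CN=67 to AMC I: 4.2·67/(10 − 0.058·67) → (1407/5) ÷ (3057/500) = 46900/1019 ≈ 46.026
Max retention: S = 1000/(46900/1019) − 10 = 5500/469 in (≈ 11.727 in)
Ia = 0.2·(5500/469) = 1100/469 in ≈ 2.345 in
P − Ia = 5.040 − 2.345 = 31594/11725 ≈ 2.695 in (> 0, runoff occurs)
Q: (31594/11725)² ÷ (169094/11725) = 499090418/991313575 in (≈ 0.503 in)

Q = 499090418/991313575 in ≈ 0.503 in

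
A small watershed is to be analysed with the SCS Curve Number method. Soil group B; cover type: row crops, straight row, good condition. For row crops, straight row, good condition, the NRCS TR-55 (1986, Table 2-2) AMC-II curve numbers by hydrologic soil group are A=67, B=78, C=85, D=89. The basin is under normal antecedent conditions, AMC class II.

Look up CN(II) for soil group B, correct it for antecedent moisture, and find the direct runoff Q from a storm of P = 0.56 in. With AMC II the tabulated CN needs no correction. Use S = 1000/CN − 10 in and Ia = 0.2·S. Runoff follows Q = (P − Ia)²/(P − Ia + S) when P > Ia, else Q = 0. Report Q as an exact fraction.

NRCS table: row crops, straight row, good condition, soil group B → CN(II) = 78
AMC II — tabulated CN = 78 applies directly.
Retention S: 1000/CN − 10 with CN=78.000 → S = 110/39 ≈ 2.821 in
Ia = 0.2·(110/39) = 22/39 in ≈ 0.564 in
P = 0.560 ≤ Ia = 0.564 in: entire storm abstracted, Q = 0.

Q = 0 in ≈ 0.000 in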